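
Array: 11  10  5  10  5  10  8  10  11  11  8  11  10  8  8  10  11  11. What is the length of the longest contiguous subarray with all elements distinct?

[11] len 1
[11, 10] len 2
[11, 10, 5] len 3
[5, 10] len 2
[10, 5] len 2
[5, 10] len 2
[5, 10, 8] len 3
[8, 10] len 2
[8, 10, 11] len 3
[11] len 1
[11, 8] len 2
[8, 11] len 2
[8, 11, 10] len 3
[11, 10, 8] len 3
[8] len 1
[8, 10] len 2
[8, 10, 11] len 3
[11] len 1
Longest all-distinct length: 3.

3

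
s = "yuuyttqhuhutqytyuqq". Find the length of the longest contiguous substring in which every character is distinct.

5

[y] len 1
[y, u] len 2
[u] len 1
[u, y] len 2
[u, y, t] len 3
[t] len 1
[t, q] len 2
[t, q, h] len 3
[t, q, h, u] len 4
[u, h] len 2
[h, u] len 2
[h, u, t] len 3
[h, u, t, q] len 4
[h, u, t, q, y] len 5
[q, y, t] len 3
[t, y] len 2
[t, y, u] len 3
[t, y, u, q] len 4
[q] len 1
Longest all-distinct length: 5.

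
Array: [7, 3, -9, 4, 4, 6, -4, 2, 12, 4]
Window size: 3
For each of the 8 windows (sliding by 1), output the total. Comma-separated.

[7, 3, -9] → sum 1
[3, -9, 4] → sum -2
[-9, 4, 4] → sum -1
[4, 4, 6] → sum 14
[4, 6, -4] → sum 6
[6, -4, 2] → sum 4
[-4, 2, 12] → sum 10
[2, 12, 4] → sum 18

1, -2, -1, 14, 6, 4, 10, 18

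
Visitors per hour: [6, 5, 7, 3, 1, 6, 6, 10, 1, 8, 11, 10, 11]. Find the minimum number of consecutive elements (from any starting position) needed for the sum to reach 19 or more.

2

add 6: running sum 6 < 19
add 5: running sum 11 < 19
add 7: running sum 18 < 19
end 3: [6, 5, 7, 3] sum 21, len 4
end 4: [6, 5, 7, 3, 1] sum 22, len 5
end 5: [5, 7, 3, 1, 6] sum 22, len 5
end 6: [7, 3, 1, 6, 6] sum 23, len 5
end 7: [6, 6, 10] sum 22, len 3
end 8: [6, 6, 10, 1] sum 23, len 4
end 9: [10, 1, 8] sum 19, len 3
end 10: [8, 11] sum 19, len 2
end 11: [11, 10] sum 21, len 2
end 12: [10, 11] sum 21, len 2
Shortest qualifying length: 2.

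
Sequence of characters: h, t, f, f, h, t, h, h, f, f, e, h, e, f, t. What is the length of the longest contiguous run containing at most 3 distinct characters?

10

add h: window [h] (1 distinct), len 1
add t: window [h, t] (2 distinct), len 2
add f: window [h, t, f] (3 distinct), len 3
add f: window [h, t, f, f] (3 distinct), len 4
add h: window [h, t, f, f, h] (3 distinct), len 5
add t: window [h, t, f, f, h, t] (3 distinct), len 6
add h: window [h, t, f, f, h, t, h] (3 distinct), len 7
add h: window [h, t, f, f, h, t, h, h] (3 distinct), len 8
add f: window [h, t, f, f, h, t, h, h, f] (3 distinct), len 9
add f: window [h, t, f, f, h, t, h, h, f, f] (3 distinct), len 10
add e: window [h, h, f, f, e] (3 distinct), len 5
add h: window [h, h, f, f, e, h] (3 distinct), len 6
add e: window [h, h, f, f, e, h, e] (3 distinct), len 7
add f: window [h, h, f, f, e, h, e, f] (3 distinct), len 8
add t: window [e, f, t] (3 distinct), len 3
Longest length with ≤3 distinct: 10.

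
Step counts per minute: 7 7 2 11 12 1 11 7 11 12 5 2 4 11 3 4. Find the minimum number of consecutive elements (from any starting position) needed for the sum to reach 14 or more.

2

add 7: running sum 7 < 14
add 7: shortest ending here [7, 7] sum 14, len 2
add 2: shortest ending here [7, 7, 2] sum 16, len 3
add 11: shortest ending here [7, 2, 11] sum 20, len 3
add 12: shortest ending here [11, 12] sum 23, len 2
add 1: shortest ending here [11, 12, 1] sum 24, len 3
add 11: shortest ending here [12, 1, 11] sum 24, len 3
add 7: shortest ending here [11, 7] sum 18, len 2
add 11: shortest ending here [7, 11] sum 18, len 2
add 12: shortest ending here [11, 12] sum 23, len 2
add 5: shortest ending here [12, 5] sum 17, len 2
add 2: shortest ending here [12, 5, 2] sum 19, len 3
add 4: shortest ending here [12, 5, 2, 4] sum 23, len 4
add 11: shortest ending here [4, 11] sum 15, len 2
add 3: shortest ending here [11, 3] sum 14, len 2
add 4: shortest ending here [11, 3, 4] sum 18, len 3
Shortest qualifying length: 2.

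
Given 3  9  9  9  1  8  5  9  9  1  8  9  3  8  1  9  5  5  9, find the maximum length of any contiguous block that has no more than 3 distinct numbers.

5

[3] 1 distinct, len 1
[3, 9] 2 distinct, len 2
[3, 9, 9] 2 distinct, len 3
[3, 9, 9, 9] 2 distinct, len 4
[3, 9, 9, 9, 1] 3 distinct, len 5
[9, 9, 9, 1, 8] 3 distinct, len 5
[1, 8, 5] 3 distinct, len 3
[8, 5, 9] 3 distinct, len 3
[8, 5, 9, 9] 3 distinct, len 4
[5, 9, 9, 1] 3 distinct, len 4
[9, 9, 1, 8] 3 distinct, len 4
[9, 9, 1, 8, 9] 3 distinct, len 5
[8, 9, 3] 3 distinct, len 3
[8, 9, 3, 8] 3 distinct, len 4
[3, 8, 1] 3 distinct, len 3
[8, 1, 9] 3 distinct, len 3
[1, 9, 5] 3 distinct, len 3
[1, 9, 5, 5] 3 distinct, len 4
[1, 9, 5, 5, 9] 3 distinct, len 5
Longest length with ≤3 distinct: 5.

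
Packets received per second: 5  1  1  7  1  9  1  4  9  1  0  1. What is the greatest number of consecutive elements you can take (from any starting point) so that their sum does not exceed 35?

Extend to the right; shrink from the left whenever the sum exceeds 35:
add 5: [5] sum 5, len 1
add 1: [5, 1] sum 6, len 2
add 1: [5, 1, 1] sum 7, len 3
add 7: [5, 1, 1, 7] sum 14, len 4
add 1: [5, 1, 1, 7, 1] sum 15, len 5
add 9: [5, 1, 1, 7, 1, 9] sum 24, len 6
add 1: [5, 1, 1, 7, 1, 9, 1] sum 25, len 7
add 4: [5, 1, 1, 7, 1, 9, 1, 4] sum 29, len 8
add 9: [1, 1, 7, 1, 9, 1, 4, 9] sum 33, len 8
add 1: [1, 1, 7, 1, 9, 1, 4, 9, 1] sum 34, len 9
add 0: [1, 1, 7, 1, 9, 1, 4, 9, 1, 0] sum 34, len 10
add 1: [1, 1, 7, 1, 9, 1, 4, 9, 1, 0, 1] sum 35, len 11
Longest length seen: 11.

11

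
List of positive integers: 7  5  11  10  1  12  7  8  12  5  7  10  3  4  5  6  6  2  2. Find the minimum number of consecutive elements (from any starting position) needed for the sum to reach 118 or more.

17

add 7: running sum 7 < 118
add 5: running sum 12 < 118
add 11: running sum 23 < 118
add 10: running sum 33 < 118
add 1: running sum 34 < 118
add 12: running sum 46 < 118
add 7: running sum 53 < 118
add 8: running sum 61 < 118
add 12: running sum 73 < 118
add 5: running sum 78 < 118
add 7: running sum 85 < 118
add 10: running sum 95 < 118
add 3: running sum 98 < 118
add 4: running sum 102 < 118
add 5: running sum 107 < 118
add 6: running sum 113 < 118
end 16: [7, 5, 11, 10, 1, 12, 7, 8, 12, 5, 7, 10, 3, 4, 5, 6, 6] sum 119, len 17
end 17: [7, 5, 11, 10, 1, 12, 7, 8, 12, 5, 7, 10, 3, 4, 5, 6, 6, 2] sum 121, len 18
end 18: [7, 5, 11, 10, 1, 12, 7, 8, 12, 5, 7, 10, 3, 4, 5, 6, 6, 2, 2] sum 123, len 19
Shortest qualifying length: 17.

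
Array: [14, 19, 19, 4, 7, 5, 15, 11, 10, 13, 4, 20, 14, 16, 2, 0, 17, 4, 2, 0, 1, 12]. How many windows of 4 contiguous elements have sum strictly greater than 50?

14 19 19 4 → sum 56  > 50 ✓
19 19 4 7 → sum 49
19 4 7 5 → sum 35
4 7 5 15 → sum 31
7 5 15 11 → sum 38
5 15 11 10 → sum 41
15 11 10 13 → sum 49
11 10 13 4 → sum 38
10 13 4 20 → sum 47
13 4 20 14 → sum 51  > 50 ✓
4 20 14 16 → sum 54  > 50 ✓
20 14 16 2 → sum 52  > 50 ✓
14 16 2 0 → sum 32
16 2 0 17 → sum 35
2 0 17 4 → sum 23
0 17 4 2 → sum 23
17 4 2 0 → sum 23
4 2 0 1 → sum 7
2 0 1 12 → sum 15
4 windows satisfy the condition.

4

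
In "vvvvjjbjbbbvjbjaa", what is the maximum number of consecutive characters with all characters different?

[v] len 1
[v] len 1
[v] len 1
[v] len 1
[v, j] len 2
[j] len 1
[j, b] len 2
[b, j] len 2
[j, b] len 2
[b] len 1
[b] len 1
[b, v] len 2
[b, v, j] len 3
[v, j, b] len 3
[b, j] len 2
[b, j, a] len 3
[a] len 1
Longest all-distinct length: 3.

3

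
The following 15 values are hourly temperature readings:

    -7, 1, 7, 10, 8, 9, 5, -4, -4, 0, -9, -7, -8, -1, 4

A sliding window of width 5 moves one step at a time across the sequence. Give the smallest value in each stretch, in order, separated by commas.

Sliding a size-5 window across the 15 values:
-7 1 7 10 8 → min -7
1 7 10 8 9 → min 1
7 10 8 9 5 → min 5
10 8 9 5 -4 → min -4
8 9 5 -4 -4 → min -4
9 5 -4 -4 0 → min -4
5 -4 -4 0 -9 → min -9
-4 -4 0 -9 -7 → min -9
-4 0 -9 -7 -8 → min -9
0 -9 -7 -8 -1 → min -9
-9 -7 -8 -1 4 → min -9

-7, 1, 5, -4, -4, -4, -9, -9, -9, -9, -9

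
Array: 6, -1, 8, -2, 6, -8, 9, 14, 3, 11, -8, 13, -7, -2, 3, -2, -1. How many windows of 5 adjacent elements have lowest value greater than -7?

[6, -1, 8, -2, 6] → min -2  > -7 ✓
[-1, 8, -2, 6, -8] → min -8
[8, -2, 6, -8, 9] → min -8
[-2, 6, -8, 9, 14] → min -8
[6, -8, 9, 14, 3] → min -8
[-8, 9, 14, 3, 11] → min -8
[9, 14, 3, 11, -8] → min -8
[14, 3, 11, -8, 13] → min -8
[3, 11, -8, 13, -7] → min -8
[11, -8, 13, -7, -2] → min -8
[-8, 13, -7, -2, 3] → min -8
[13, -7, -2, 3, -2] → min -7
[-7, -2, 3, -2, -1] → min -7
1 window satisfy the condition.

1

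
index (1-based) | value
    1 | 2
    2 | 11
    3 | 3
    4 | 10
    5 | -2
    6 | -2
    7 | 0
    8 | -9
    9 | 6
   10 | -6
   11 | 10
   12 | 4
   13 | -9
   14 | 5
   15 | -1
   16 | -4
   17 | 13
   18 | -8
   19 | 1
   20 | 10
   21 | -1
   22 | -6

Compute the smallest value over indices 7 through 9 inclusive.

-9

Elements at indices 7..9: 0, -9, 6
min(0, -9, 6) = -9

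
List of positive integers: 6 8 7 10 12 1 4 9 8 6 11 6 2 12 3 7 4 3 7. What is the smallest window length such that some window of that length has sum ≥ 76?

10

add 6: running sum 6 < 76
add 8: running sum 14 < 76
add 7: running sum 21 < 76
add 10: running sum 31 < 76
add 12: running sum 43 < 76
add 1: running sum 44 < 76
add 4: running sum 48 < 76
add 9: running sum 57 < 76
add 8: running sum 65 < 76
add 6: running sum 71 < 76
add 11: shortest ending here [8, 7, 10, 12, 1, 4, 9, 8, 6, 11] sum 76, len 10
add 6: shortest ending here [8, 7, 10, 12, 1, 4, 9, 8, 6, 11, 6] sum 82, len 11
add 2: shortest ending here [7, 10, 12, 1, 4, 9, 8, 6, 11, 6, 2] sum 76, len 11
add 12: shortest ending here [10, 12, 1, 4, 9, 8, 6, 11, 6, 2, 12] sum 81, len 11
add 3: shortest ending here [10, 12, 1, 4, 9, 8, 6, 11, 6, 2, 12, 3] sum 84, len 12
add 7: shortest ending here [12, 1, 4, 9, 8, 6, 11, 6, 2, 12, 3, 7] sum 81, len 12
add 4: shortest ending here [12, 1, 4, 9, 8, 6, 11, 6, 2, 12, 3, 7, 4] sum 85, len 13
add 3: shortest ending here [1, 4, 9, 8, 6, 11, 6, 2, 12, 3, 7, 4, 3] sum 76, len 13
add 7: shortest ending here [9, 8, 6, 11, 6, 2, 12, 3, 7, 4, 3, 7] sum 78, len 12
Shortest qualifying length: 10.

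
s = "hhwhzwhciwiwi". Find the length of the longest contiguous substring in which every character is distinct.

5

[h] len 1
[h] len 1
[h, w] len 2
[w, h] len 2
[w, h, z] len 3
[h, z, w] len 3
[z, w, h] len 3
[z, w, h, c] len 4
[z, w, h, c, i] len 5
[h, c, i, w] len 4
[w, i] len 2
[i, w] len 2
[w, i] len 2
Longest all-distinct length: 5.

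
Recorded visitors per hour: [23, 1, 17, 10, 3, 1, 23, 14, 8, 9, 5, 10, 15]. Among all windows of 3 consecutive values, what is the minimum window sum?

14

(23, 1, 17) → sum 41
(1, 17, 10) → sum 28
(17, 10, 3) → sum 30
(10, 3, 1) → sum 14
(3, 1, 23) → sum 27
(1, 23, 14) → sum 38
(23, 14, 8) → sum 45
(14, 8, 9) → sum 31
(8, 9, 5) → sum 22
(9, 5, 10) → sum 24
(5, 10, 15) → sum 30
Minimum of these is 14.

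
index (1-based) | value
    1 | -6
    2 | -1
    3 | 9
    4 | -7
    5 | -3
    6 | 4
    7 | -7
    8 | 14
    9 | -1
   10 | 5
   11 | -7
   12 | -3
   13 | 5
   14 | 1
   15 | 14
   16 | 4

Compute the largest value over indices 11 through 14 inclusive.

5

Elements at indices 11..14: -7, -3, 5, 1
max(-7, -3, 5, 1) = 5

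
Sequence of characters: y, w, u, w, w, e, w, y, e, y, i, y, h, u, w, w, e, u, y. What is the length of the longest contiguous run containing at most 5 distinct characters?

Extend right; when distinct count exceeds 5, shrink from the left:
add y: window [y] (1 distinct), len 1
add w: window [y, w] (2 distinct), len 2
add u: window [y, w, u] (3 distinct), len 3
add w: window [y, w, u, w] (3 distinct), len 4
add w: window [y, w, u, w, w] (3 distinct), len 5
add e: window [y, w, u, w, w, e] (4 distinct), len 6
add w: window [y, w, u, w, w, e, w] (4 distinct), len 7
add y: window [y, w, u, w, w, e, w, y] (4 distinct), len 8
add e: window [y, w, u, w, w, e, w, y, e] (4 distinct), len 9
add y: window [y, w, u, w, w, e, w, y, e, y] (4 distinct), len 10
add i: window [y, w, u, w, w, e, w, y, e, y, i] (5 distinct), len 11
add y: window [y, w, u, w, w, e, w, y, e, y, i, y] (5 distinct), len 12
add h: window [w, w, e, w, y, e, y, i, y, h] (5 distinct), len 10
add u: window [y, e, y, i, y, h, u] (5 distinct), len 7
add w: window [y, i, y, h, u, w] (5 distinct), len 6
add w: window [y, i, y, h, u, w, w] (5 distinct), len 7
add e: window [y, h, u, w, w, e] (5 distinct), len 6
add u: window [y, h, u, w, w, e, u] (5 distinct), len 7
add y: window [y, h, u, w, w, e, u, y] (5 distinct), len 8
Longest length with ≤5 distinct: 12.

12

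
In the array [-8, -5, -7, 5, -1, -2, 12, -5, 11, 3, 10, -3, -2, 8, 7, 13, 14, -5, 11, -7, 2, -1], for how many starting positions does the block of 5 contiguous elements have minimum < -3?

-8 -5 -7 5 -1 → min -8  < -3 ✓
-5 -7 5 -1 -2 → min -7  < -3 ✓
-7 5 -1 -2 12 → min -7  < -3 ✓
5 -1 -2 12 -5 → min -5  < -3 ✓
-1 -2 12 -5 11 → min -5  < -3 ✓
-2 12 -5 11 3 → min -5  < -3 ✓
12 -5 11 3 10 → min -5  < -3 ✓
-5 11 3 10 -3 → min -5  < -3 ✓
11 3 10 -3 -2 → min -3
3 10 -3 -2 8 → min -3
10 -3 -2 8 7 → min -3
-3 -2 8 7 13 → min -3
-2 8 7 13 14 → min -2
8 7 13 14 -5 → min -5  < -3 ✓
7 13 14 -5 11 → min -5  < -3 ✓
13 14 -5 11 -7 → min -7  < -3 ✓
14 -5 11 -7 2 → min -7  < -3 ✓
-5 11 -7 2 -1 → min -7  < -3 ✓
13 windows satisfy the condition.

13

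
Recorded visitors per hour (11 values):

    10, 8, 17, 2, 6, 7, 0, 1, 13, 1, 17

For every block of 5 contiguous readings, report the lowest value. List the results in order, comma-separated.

[10, 8, 17, 2, 6] → min 2
[8, 17, 2, 6, 7] → min 2
[17, 2, 6, 7, 0] → min 0
[2, 6, 7, 0, 1] → min 0
[6, 7, 0, 1, 13] → min 0
[7, 0, 1, 13, 1] → min 0
[0, 1, 13, 1, 17] → min 0

2, 2, 0, 0, 0, 0, 0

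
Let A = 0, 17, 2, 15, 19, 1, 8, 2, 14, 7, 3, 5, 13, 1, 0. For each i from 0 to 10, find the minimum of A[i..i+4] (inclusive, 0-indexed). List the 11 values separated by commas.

0, 1, 1, 1, 1, 1, 2, 2, 3, 1, 0

(0, 17, 2, 15, 19) → min 0
(17, 2, 15, 19, 1) → min 1
(2, 15, 19, 1, 8) → min 1
(15, 19, 1, 8, 2) → min 1
(19, 1, 8, 2, 14) → min 1
(1, 8, 2, 14, 7) → min 1
(8, 2, 14, 7, 3) → min 2
(2, 14, 7, 3, 5) → min 2
(14, 7, 3, 5, 13) → min 3
(7, 3, 5, 13, 1) → min 1
(3, 5, 13, 1, 0) → min 0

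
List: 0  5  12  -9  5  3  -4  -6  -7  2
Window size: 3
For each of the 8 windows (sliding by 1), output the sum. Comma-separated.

Sliding a size-3 window across the 10 values:
0 5 12 → sum 17
5 12 -9 → sum 8
12 -9 5 → sum 8
-9 5 3 → sum -1
5 3 -4 → sum 4
3 -4 -6 → sum -7
-4 -6 -7 → sum -17
-6 -7 2 → sum -11

17, 8, 8, -1, 4, -7, -17, -11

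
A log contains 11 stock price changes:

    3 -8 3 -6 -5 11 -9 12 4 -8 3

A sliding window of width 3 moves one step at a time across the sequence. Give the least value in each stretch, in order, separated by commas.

-8, -8, -6, -6, -9, -9, -9, -8, -8

(3, -8, 3) → min -8
(-8, 3, -6) → min -8
(3, -6, -5) → min -6
(-6, -5, 11) → min -6
(-5, 11, -9) → min -9
(11, -9, 12) → min -9
(-9, 12, 4) → min -9
(12, 4, -8) → min -8
(4, -8, 3) → min -8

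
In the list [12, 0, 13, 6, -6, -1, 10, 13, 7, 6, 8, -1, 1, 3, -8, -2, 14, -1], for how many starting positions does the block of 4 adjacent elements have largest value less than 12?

6

12 0 13 6 → max 13
0 13 6 -6 → max 13
13 6 -6 -1 → max 13
6 -6 -1 10 → max 10  < 12 ✓
-6 -1 10 13 → max 13
-1 10 13 7 → max 13
10 13 7 6 → max 13
13 7 6 8 → max 13
7 6 8 -1 → max 8  < 12 ✓
6 8 -1 1 → max 8  < 12 ✓
8 -1 1 3 → max 8  < 12 ✓
-1 1 3 -8 → max 3  < 12 ✓
1 3 -8 -2 → max 3  < 12 ✓
3 -8 -2 14 → max 14
-8 -2 14 -1 → max 14
6 windows satisfy the condition.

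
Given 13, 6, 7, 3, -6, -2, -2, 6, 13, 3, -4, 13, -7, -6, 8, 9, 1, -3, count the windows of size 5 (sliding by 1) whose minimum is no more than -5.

11

(13, 6, 7, 3, -6) → min -6  ≤ -5 ✓
(6, 7, 3, -6, -2) → min -6  ≤ -5 ✓
(7, 3, -6, -2, -2) → min -6  ≤ -5 ✓
(3, -6, -2, -2, 6) → min -6  ≤ -5 ✓
(-6, -2, -2, 6, 13) → min -6  ≤ -5 ✓
(-2, -2, 6, 13, 3) → min -2
(-2, 6, 13, 3, -4) → min -4
(6, 13, 3, -4, 13) → min -4
(13, 3, -4, 13, -7) → min -7  ≤ -5 ✓
(3, -4, 13, -7, -6) → min -7  ≤ -5 ✓
(-4, 13, -7, -6, 8) → min -7  ≤ -5 ✓
(13, -7, -6, 8, 9) → min -7  ≤ -5 ✓
(-7, -6, 8, 9, 1) → min -7  ≤ -5 ✓
(-6, 8, 9, 1, -3) → min -6  ≤ -5 ✓
11 windows satisfy the condition.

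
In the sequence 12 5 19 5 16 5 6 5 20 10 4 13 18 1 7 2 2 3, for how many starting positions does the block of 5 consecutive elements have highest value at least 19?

[12, 5, 19, 5, 16] → max 19  ≥ 19 ✓
[5, 19, 5, 16, 5] → max 19  ≥ 19 ✓
[19, 5, 16, 5, 6] → max 19  ≥ 19 ✓
[5, 16, 5, 6, 5] → max 16
[16, 5, 6, 5, 20] → max 20  ≥ 19 ✓
[5, 6, 5, 20, 10] → max 20  ≥ 19 ✓
[6, 5, 20, 10, 4] → max 20  ≥ 19 ✓
[5, 20, 10, 4, 13] → max 20  ≥ 19 ✓
[20, 10, 4, 13, 18] → max 20  ≥ 19 ✓
[10, 4, 13, 18, 1] → max 18
[4, 13, 18, 1, 7] → max 18
[13, 18, 1, 7, 2] → max 18
[18, 1, 7, 2, 2] → max 18
[1, 7, 2, 2, 3] → max 7
8 windows satisfy the condition.

8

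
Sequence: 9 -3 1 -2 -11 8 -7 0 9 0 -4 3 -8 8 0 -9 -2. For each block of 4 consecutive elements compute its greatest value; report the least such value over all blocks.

Window maxs for each of the 14 positions:
(9, -3, 1, -2) → max 9
(-3, 1, -2, -11) → max 1
(1, -2, -11, 8) → max 8
(-2, -11, 8, -7) → max 8
(-11, 8, -7, 0) → max 8
(8, -7, 0, 9) → max 9
(-7, 0, 9, 0) → max 9
(0, 9, 0, -4) → max 9
(9, 0, -4, 3) → max 9
(0, -4, 3, -8) → max 3
(-4, 3, -8, 8) → max 8
(3, -8, 8, 0) → max 8
(-8, 8, 0, -9) → max 8
(8, 0, -9, -2) → max 8
Least of these is 1.

1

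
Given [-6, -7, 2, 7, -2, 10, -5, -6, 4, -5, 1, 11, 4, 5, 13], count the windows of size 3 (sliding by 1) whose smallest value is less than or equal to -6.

5

(-6, -7, 2) → min -7  ≤ -6 ✓
(-7, 2, 7) → min -7  ≤ -6 ✓
(2, 7, -2) → min -2
(7, -2, 10) → min -2
(-2, 10, -5) → min -5
(10, -5, -6) → min -6  ≤ -6 ✓
(-5, -6, 4) → min -6  ≤ -6 ✓
(-6, 4, -5) → min -6  ≤ -6 ✓
(4, -5, 1) → min -5
(-5, 1, 11) → min -5
(1, 11, 4) → min 1
(11, 4, 5) → min 4
(4, 5, 13) → min 4
5 windows satisfy the condition.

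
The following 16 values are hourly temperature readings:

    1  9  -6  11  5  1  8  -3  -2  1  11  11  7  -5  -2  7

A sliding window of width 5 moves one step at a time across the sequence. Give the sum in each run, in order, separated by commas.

20, 20, 19, 22, 9, 5, 15, 18, 28, 25, 22, 18

(1, 9, -6, 11, 5) → sum 20
(9, -6, 11, 5, 1) → sum 20
(-6, 11, 5, 1, 8) → sum 19
(11, 5, 1, 8, -3) → sum 22
(5, 1, 8, -3, -2) → sum 9
(1, 8, -3, -2, 1) → sum 5
(8, -3, -2, 1, 11) → sum 15
(-3, -2, 1, 11, 11) → sum 18
(-2, 1, 11, 11, 7) → sum 28
(1, 11, 11, 7, -5) → sum 25
(11, 11, 7, -5, -2) → sum 22
(11, 7, -5, -2, 7) → sum 18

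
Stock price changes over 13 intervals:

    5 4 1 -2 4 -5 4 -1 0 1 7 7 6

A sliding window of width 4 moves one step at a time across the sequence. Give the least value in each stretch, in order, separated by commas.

-2, -2, -5, -5, -5, -5, -1, -1, 0, 1

5 4 1 -2 → min -2
4 1 -2 4 → min -2
1 -2 4 -5 → min -5
-2 4 -5 4 → min -5
4 -5 4 -1 → min -5
-5 4 -1 0 → min -5
4 -1 0 1 → min -1
-1 0 1 7 → min -1
0 1 7 7 → min 0
1 7 7 6 → min 1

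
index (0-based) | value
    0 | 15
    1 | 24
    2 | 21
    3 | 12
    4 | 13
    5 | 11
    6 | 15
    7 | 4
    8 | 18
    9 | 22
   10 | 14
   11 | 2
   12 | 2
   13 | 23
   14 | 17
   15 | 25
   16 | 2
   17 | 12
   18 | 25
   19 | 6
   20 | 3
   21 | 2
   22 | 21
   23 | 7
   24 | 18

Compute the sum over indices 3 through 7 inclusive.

Elements at indices 3..7: 12, 13, 11, 15, 4
sum(12, 13, 11, 15, 4) = 55

55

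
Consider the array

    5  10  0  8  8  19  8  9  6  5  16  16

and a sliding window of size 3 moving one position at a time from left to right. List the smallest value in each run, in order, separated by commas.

Sliding a size-3 window across the 12 values:
5 10 0 → min 0
10 0 8 → min 0
0 8 8 → min 0
8 8 19 → min 8
8 19 8 → min 8
19 8 9 → min 8
8 9 6 → min 6
9 6 5 → min 5
6 5 16 → min 5
5 16 16 → min 5

0, 0, 0, 8, 8, 8, 6, 5, 5, 5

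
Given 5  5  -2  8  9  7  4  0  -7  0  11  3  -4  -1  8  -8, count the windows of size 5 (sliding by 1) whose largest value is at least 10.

5

5 5 -2 8 9 → max 9
5 -2 8 9 7 → max 9
-2 8 9 7 4 → max 9
8 9 7 4 0 → max 9
9 7 4 0 -7 → max 9
7 4 0 -7 0 → max 7
4 0 -7 0 11 → max 11  ≥ 10 ✓
0 -7 0 11 3 → max 11  ≥ 10 ✓
-7 0 11 3 -4 → max 11  ≥ 10 ✓
0 11 3 -4 -1 → max 11  ≥ 10 ✓
11 3 -4 -1 8 → max 11  ≥ 10 ✓
3 -4 -1 8 -8 → max 8
5 windows satisfy the condition.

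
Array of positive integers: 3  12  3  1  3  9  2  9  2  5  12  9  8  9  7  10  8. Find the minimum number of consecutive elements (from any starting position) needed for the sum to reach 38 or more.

4

Extend right; whenever the sum reaches 38, record the length and shrink from the left:
add 3: running sum 3 < 38
add 12: running sum 15 < 38
add 3: running sum 18 < 38
add 1: running sum 19 < 38
add 3: running sum 22 < 38
add 9: running sum 31 < 38
add 2: running sum 33 < 38
add 9: shortest ending here [12, 3, 1, 3, 9, 2, 9] sum 39, len 7
add 2: shortest ending here [12, 3, 1, 3, 9, 2, 9, 2] sum 41, len 8
add 5: shortest ending here [12, 3, 1, 3, 9, 2, 9, 2, 5] sum 46, len 9
add 12: shortest ending here [9, 2, 9, 2, 5, 12] sum 39, len 6
add 9: shortest ending here [2, 9, 2, 5, 12, 9] sum 39, len 6
add 8: shortest ending here [9, 2, 5, 12, 9, 8] sum 45, len 6
add 9: shortest ending here [12, 9, 8, 9] sum 38, len 4
add 7: shortest ending here [12, 9, 8, 9, 7] sum 45, len 5
add 10: shortest ending here [9, 8, 9, 7, 10] sum 43, len 5
add 8: shortest ending here [8, 9, 7, 10, 8] sum 42, len 5
Shortest qualifying length: 4.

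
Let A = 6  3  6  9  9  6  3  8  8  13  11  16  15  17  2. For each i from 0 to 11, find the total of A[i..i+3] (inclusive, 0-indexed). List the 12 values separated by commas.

Sliding a size-4 window across the 15 values:
6 3 6 9 → sum 24
3 6 9 9 → sum 27
6 9 9 6 → sum 30
9 9 6 3 → sum 27
9 6 3 8 → sum 26
6 3 8 8 → sum 25
3 8 8 13 → sum 32
8 8 13 11 → sum 40
8 13 11 16 → sum 48
13 11 16 15 → sum 55
11 16 15 17 → sum 59
16 15 17 2 → sum 50

24, 27, 30, 27, 26, 25, 32, 40, 48, 55, 59, 50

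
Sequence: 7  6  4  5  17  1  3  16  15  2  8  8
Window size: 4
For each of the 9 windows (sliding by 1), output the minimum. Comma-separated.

[7, 6, 4, 5] → min 4
[6, 4, 5, 17] → min 4
[4, 5, 17, 1] → min 1
[5, 17, 1, 3] → min 1
[17, 1, 3, 16] → min 1
[1, 3, 16, 15] → min 1
[3, 16, 15, 2] → min 2
[16, 15, 2, 8] → min 2
[15, 2, 8, 8] → min 2

4, 4, 1, 1, 1, 1, 2, 2, 2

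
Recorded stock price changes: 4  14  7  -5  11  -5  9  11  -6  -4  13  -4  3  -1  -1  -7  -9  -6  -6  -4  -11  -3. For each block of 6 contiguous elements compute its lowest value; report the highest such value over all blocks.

-4

4 14 7 -5 11 -5 → min -5
14 7 -5 11 -5 9 → min -5
7 -5 11 -5 9 11 → min -5
-5 11 -5 9 11 -6 → min -6
11 -5 9 11 -6 -4 → min -6
-5 9 11 -6 -4 13 → min -6
9 11 -6 -4 13 -4 → min -6
11 -6 -4 13 -4 3 → min -6
-6 -4 13 -4 3 -1 → min -6
-4 13 -4 3 -1 -1 → min -4
13 -4 3 -1 -1 -7 → min -7
-4 3 -1 -1 -7 -9 → min -9
3 -1 -1 -7 -9 -6 → min -9
-1 -1 -7 -9 -6 -6 → min -9
-1 -7 -9 -6 -6 -4 → min -9
-7 -9 -6 -6 -4 -11 → min -11
-9 -6 -6 -4 -11 -3 → min -11
Highest of these is -4.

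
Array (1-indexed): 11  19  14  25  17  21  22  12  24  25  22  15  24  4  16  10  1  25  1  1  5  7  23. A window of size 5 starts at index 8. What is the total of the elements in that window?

Elements at indices 8..12: 12, 24, 25, 22, 15
sum(12, 24, 25, 22, 15) = 98

98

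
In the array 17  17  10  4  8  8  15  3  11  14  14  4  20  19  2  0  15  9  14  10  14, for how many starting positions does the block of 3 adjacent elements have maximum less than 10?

1

17 17 10 → max 17
17 10 4 → max 17
10 4 8 → max 10
4 8 8 → max 8  < 10 ✓
8 8 15 → max 15
8 15 3 → max 15
15 3 11 → max 15
3 11 14 → max 14
11 14 14 → max 14
14 14 4 → max 14
14 4 20 → max 20
4 20 19 → max 20
20 19 2 → max 20
19 2 0 → max 19
2 0 15 → max 15
0 15 9 → max 15
15 9 14 → max 15
9 14 10 → max 14
14 10 14 → max 14
1 window satisfy the condition.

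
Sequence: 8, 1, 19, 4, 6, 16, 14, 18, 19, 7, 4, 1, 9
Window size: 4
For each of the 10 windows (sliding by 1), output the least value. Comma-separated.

1, 1, 4, 4, 6, 14, 7, 4, 1, 1

Sliding a size-4 window across the 13 values:
[8, 1, 19, 4] → min 1
[1, 19, 4, 6] → min 1
[19, 4, 6, 16] → min 4
[4, 6, 16, 14] → min 4
[6, 16, 14, 18] → min 6
[16, 14, 18, 19] → min 14
[14, 18, 19, 7] → min 7
[18, 19, 7, 4] → min 4
[19, 7, 4, 1] → min 1
[7, 4, 1, 9] → min 1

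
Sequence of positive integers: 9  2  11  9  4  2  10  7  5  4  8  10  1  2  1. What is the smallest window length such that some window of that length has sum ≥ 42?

add 9: running sum 9 < 42
add 2: running sum 11 < 42
add 11: running sum 22 < 42
add 9: running sum 31 < 42
add 4: running sum 35 < 42
add 2: running sum 37 < 42
add 10: shortest ending here [9, 2, 11, 9, 4, 2, 10] sum 47, len 7
add 7: shortest ending here [11, 9, 4, 2, 10, 7] sum 43, len 6
add 5: shortest ending here [11, 9, 4, 2, 10, 7, 5] sum 48, len 7
add 4: shortest ending here [11, 9, 4, 2, 10, 7, 5, 4] sum 52, len 8
add 8: shortest ending here [9, 4, 2, 10, 7, 5, 4, 8] sum 49, len 8
add 10: shortest ending here [10, 7, 5, 4, 8, 10] sum 44, len 6
add 1: shortest ending here [10, 7, 5, 4, 8, 10, 1] sum 45, len 7
add 2: shortest ending here [10, 7, 5, 4, 8, 10, 1, 2] sum 47, len 8
add 1: shortest ending here [10, 7, 5, 4, 8, 10, 1, 2, 1] sum 48, len 9
Shortest qualifying length: 6.

6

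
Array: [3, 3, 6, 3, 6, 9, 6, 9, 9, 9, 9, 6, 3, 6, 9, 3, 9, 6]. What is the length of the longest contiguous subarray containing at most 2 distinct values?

8

Extend right; when distinct count exceeds 2, shrink from the left:
add 3: window [3] (1 distinct), len 1
add 3: window [3, 3] (1 distinct), len 2
add 6: window [3, 3, 6] (2 distinct), len 3
add 3: window [3, 3, 6, 3] (2 distinct), len 4
add 6: window [3, 3, 6, 3, 6] (2 distinct), len 5
add 9: window [6, 9] (2 distinct), len 2
add 6: window [6, 9, 6] (2 distinct), len 3
add 9: window [6, 9, 6, 9] (2 distinct), len 4
add 9: window [6, 9, 6, 9, 9] (2 distinct), len 5
add 9: window [6, 9, 6, 9, 9, 9] (2 distinct), len 6
add 9: window [6, 9, 6, 9, 9, 9, 9] (2 distinct), len 7
add 6: window [6, 9, 6, 9, 9, 9, 9, 6] (2 distinct), len 8
add 3: window [6, 3] (2 distinct), len 2
add 6: window [6, 3, 6] (2 distinct), len 3
add 9: window [6, 9] (2 distinct), len 2
add 3: window [9, 3] (2 distinct), len 2
add 9: window [9, 3, 9] (2 distinct), len 3
add 6: window [9, 6] (2 distinct), len 2
Longest length with ≤2 distinct: 8.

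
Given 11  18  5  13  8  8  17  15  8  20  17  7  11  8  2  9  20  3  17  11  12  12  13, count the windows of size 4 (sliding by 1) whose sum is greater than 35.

16

[11, 18, 5, 13] → sum 47  > 35 ✓
[18, 5, 13, 8] → sum 44  > 35 ✓
[5, 13, 8, 8] → sum 34
[13, 8, 8, 17] → sum 46  > 35 ✓
[8, 8, 17, 15] → sum 48  > 35 ✓
[8, 17, 15, 8] → sum 48  > 35 ✓
[17, 15, 8, 20] → sum 60  > 35 ✓
[15, 8, 20, 17] → sum 60  > 35 ✓
[8, 20, 17, 7] → sum 52  > 35 ✓
[20, 17, 7, 11] → sum 55  > 35 ✓
[17, 7, 11, 8] → sum 43  > 35 ✓
[7, 11, 8, 2] → sum 28
[11, 8, 2, 9] → sum 30
[8, 2, 9, 20] → sum 39  > 35 ✓
[2, 9, 20, 3] → sum 34
[9, 20, 3, 17] → sum 49  > 35 ✓
[20, 3, 17, 11] → sum 51  > 35 ✓
[3, 17, 11, 12] → sum 43  > 35 ✓
[17, 11, 12, 12] → sum 52  > 35 ✓
[11, 12, 12, 13] → sum 48  > 35 ✓
16 windows satisfy the condition.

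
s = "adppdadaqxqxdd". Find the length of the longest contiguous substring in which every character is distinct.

4

[a] len 1
[a, d] len 2
[a, d, p] len 3
[p] len 1
[p, d] len 2
[p, d, a] len 3
[a, d] len 2
[d, a] len 2
[d, a, q] len 3
[d, a, q, x] len 4
[x, q] len 2
[q, x] len 2
[q, x, d] len 3
[d] len 1
Longest all-distinct length: 4.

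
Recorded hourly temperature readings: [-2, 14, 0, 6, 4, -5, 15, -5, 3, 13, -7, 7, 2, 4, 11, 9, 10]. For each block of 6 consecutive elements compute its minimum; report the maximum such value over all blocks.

2

-2 14 0 6 4 -5 → min -5
14 0 6 4 -5 15 → min -5
0 6 4 -5 15 -5 → min -5
6 4 -5 15 -5 3 → min -5
4 -5 15 -5 3 13 → min -5
-5 15 -5 3 13 -7 → min -7
15 -5 3 13 -7 7 → min -7
-5 3 13 -7 7 2 → min -7
3 13 -7 7 2 4 → min -7
13 -7 7 2 4 11 → min -7
-7 7 2 4 11 9 → min -7
7 2 4 11 9 10 → min 2
Maximum of these is 2.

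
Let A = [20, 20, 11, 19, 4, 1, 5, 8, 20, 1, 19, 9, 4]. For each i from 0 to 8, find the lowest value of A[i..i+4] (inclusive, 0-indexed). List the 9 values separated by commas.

4, 1, 1, 1, 1, 1, 1, 1, 1

(20, 20, 11, 19, 4) → min 4
(20, 11, 19, 4, 1) → min 1
(11, 19, 4, 1, 5) → min 1
(19, 4, 1, 5, 8) → min 1
(4, 1, 5, 8, 20) → min 1
(1, 5, 8, 20, 1) → min 1
(5, 8, 20, 1, 19) → min 1
(8, 20, 1, 19, 9) → min 1
(20, 1, 19, 9, 4) → min 1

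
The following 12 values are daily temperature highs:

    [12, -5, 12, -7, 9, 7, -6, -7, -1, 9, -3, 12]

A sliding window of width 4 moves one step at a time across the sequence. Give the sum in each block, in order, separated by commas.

12, 9, 21, 3, 3, -7, -5, -2, 17

Sliding a size-4 window across the 12 values:
[12, -5, 12, -7] → sum 12
[-5, 12, -7, 9] → sum 9
[12, -7, 9, 7] → sum 21
[-7, 9, 7, -6] → sum 3
[9, 7, -6, -7] → sum 3
[7, -6, -7, -1] → sum -7
[-6, -7, -1, 9] → sum -5
[-7, -1, 9, -3] → sum -2
[-1, 9, -3, 12] → sum 17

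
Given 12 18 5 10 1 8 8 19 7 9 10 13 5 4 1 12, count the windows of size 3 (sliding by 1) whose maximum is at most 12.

6

(12, 18, 5) → max 18
(18, 5, 10) → max 18
(5, 10, 1) → max 10  ≤ 12 ✓
(10, 1, 8) → max 10  ≤ 12 ✓
(1, 8, 8) → max 8  ≤ 12 ✓
(8, 8, 19) → max 19
(8, 19, 7) → max 19
(19, 7, 9) → max 19
(7, 9, 10) → max 10  ≤ 12 ✓
(9, 10, 13) → max 13
(10, 13, 5) → max 13
(13, 5, 4) → max 13
(5, 4, 1) → max 5  ≤ 12 ✓
(4, 1, 12) → max 12  ≤ 12 ✓
6 windows satisfy the condition.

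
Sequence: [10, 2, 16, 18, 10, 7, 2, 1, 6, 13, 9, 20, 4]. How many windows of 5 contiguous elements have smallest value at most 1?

5

10 2 16 18 10 → min 2
2 16 18 10 7 → min 2
16 18 10 7 2 → min 2
18 10 7 2 1 → min 1  ≤ 1 ✓
10 7 2 1 6 → min 1  ≤ 1 ✓
7 2 1 6 13 → min 1  ≤ 1 ✓
2 1 6 13 9 → min 1  ≤ 1 ✓
1 6 13 9 20 → min 1  ≤ 1 ✓
6 13 9 20 4 → min 4
5 windows satisfy the condition.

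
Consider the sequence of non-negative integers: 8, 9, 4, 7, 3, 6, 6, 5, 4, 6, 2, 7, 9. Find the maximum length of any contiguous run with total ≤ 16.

3

Extend to the right; shrink from the left whenever the sum exceeds 16:
add 8: [8] sum 8, len 1
add 9: [9] sum 9, len 1
add 4: [9, 4] sum 13, len 2
add 7: [4, 7] sum 11, len 2
add 3: [4, 7, 3] sum 14, len 3
add 6: [7, 3, 6] sum 16, len 3
add 6: [3, 6, 6] sum 15, len 3
add 5: [6, 5] sum 11, len 2
add 4: [6, 5, 4] sum 15, len 3
add 6: [5, 4, 6] sum 15, len 3
add 2: [4, 6, 2] sum 12, len 3
add 7: [6, 2, 7] sum 15, len 3
add 9: [7, 9] sum 16, len 2
Longest length seen: 3.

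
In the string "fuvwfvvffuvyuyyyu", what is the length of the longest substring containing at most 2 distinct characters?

6

Extend right; when distinct count exceeds 2, shrink from the left:
[f] 1 distinct, len 1
[f, u] 2 distinct, len 2
[u, v] 2 distinct, len 2
[v, w] 2 distinct, len 2
[w, f] 2 distinct, len 2
[f, v] 2 distinct, len 2
[f, v, v] 2 distinct, len 3
[f, v, v, f] 2 distinct, len 4
[f, v, v, f, f] 2 distinct, len 5
[f, f, u] 2 distinct, len 3
[u, v] 2 distinct, len 2
[v, y] 2 distinct, len 2
[y, u] 2 distinct, len 2
[y, u, y] 2 distinct, len 3
[y, u, y, y] 2 distinct, len 4
[y, u, y, y, y] 2 distinct, len 5
[y, u, y, y, y, u] 2 distinct, len 6
Longest length with ≤2 distinct: 6.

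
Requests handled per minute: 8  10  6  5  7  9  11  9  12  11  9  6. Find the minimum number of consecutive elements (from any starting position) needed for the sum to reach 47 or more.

5

add 8: running sum 8 < 47
add 10: running sum 18 < 47
add 6: running sum 24 < 47
add 5: running sum 29 < 47
add 7: running sum 36 < 47
add 9: running sum 45 < 47
add 11: shortest ending here [10, 6, 5, 7, 9, 11] sum 48, len 6
add 9: shortest ending here [6, 5, 7, 9, 11, 9] sum 47, len 6
add 12: shortest ending here [7, 9, 11, 9, 12] sum 48, len 5
add 11: shortest ending here [9, 11, 9, 12, 11] sum 52, len 5
add 9: shortest ending here [11, 9, 12, 11, 9] sum 52, len 5
add 6: shortest ending here [9, 12, 11, 9, 6] sum 47, len 5
Shortest qualifying length: 5.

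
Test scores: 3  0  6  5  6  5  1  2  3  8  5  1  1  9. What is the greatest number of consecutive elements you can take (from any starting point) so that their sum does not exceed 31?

9

→ 3: sum 3, len 1
→ 0: sum 3, len 2
→ 6: sum 9, len 3
→ 5: sum 14, len 4
→ 6: sum 20, len 5
→ 5: sum 25, len 6
→ 1: sum 26, len 7
→ 2: sum 28, len 8
→ 3: sum 31, len 9
→ 8 (dropped 3, 0, 6): sum 30, len 7
→ 5 (dropped 5): sum 30, len 7
→ 1: sum 31, len 8
→ 1 (dropped 6): sum 26, len 8
→ 9 (dropped 5): sum 30, len 8
Longest length seen: 9.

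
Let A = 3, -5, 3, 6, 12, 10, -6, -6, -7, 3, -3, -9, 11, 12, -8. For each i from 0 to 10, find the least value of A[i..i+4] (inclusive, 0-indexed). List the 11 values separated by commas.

-5, -5, -6, -6, -7, -7, -7, -9, -9, -9, -9

Sliding a size-5 window across the 15 values:
(3, -5, 3, 6, 12) → min -5
(-5, 3, 6, 12, 10) → min -5
(3, 6, 12, 10, -6) → min -6
(6, 12, 10, -6, -6) → min -6
(12, 10, -6, -6, -7) → min -7
(10, -6, -6, -7, 3) → min -7
(-6, -6, -7, 3, -3) → min -7
(-6, -7, 3, -3, -9) → min -9
(-7, 3, -3, -9, 11) → min -9
(3, -3, -9, 11, 12) → min -9
(-3, -9, 11, 12, -8) → min -9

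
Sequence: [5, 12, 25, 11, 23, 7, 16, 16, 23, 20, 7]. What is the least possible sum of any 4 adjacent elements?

5 12 25 11 → sum 53
12 25 11 23 → sum 71
25 11 23 7 → sum 66
11 23 7 16 → sum 57
23 7 16 16 → sum 62
7 16 16 23 → sum 62
16 16 23 20 → sum 75
16 23 20 7 → sum 66
Least of these is 53.

53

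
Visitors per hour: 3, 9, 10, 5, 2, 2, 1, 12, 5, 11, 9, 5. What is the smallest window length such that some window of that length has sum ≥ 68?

add 3: running sum 3 < 68
add 9: running sum 12 < 68
add 10: running sum 22 < 68
add 5: running sum 27 < 68
add 2: running sum 29 < 68
add 2: running sum 31 < 68
add 1: running sum 32 < 68
add 12: running sum 44 < 68
add 5: running sum 49 < 68
add 11: running sum 60 < 68
add 9: shortest ending here [3, 9, 10, 5, 2, 2, 1, 12, 5, 11, 9] sum 69, len 11
add 5: shortest ending here [9, 10, 5, 2, 2, 1, 12, 5, 11, 9, 5] sum 71, len 11
Shortest qualifying length: 11.

11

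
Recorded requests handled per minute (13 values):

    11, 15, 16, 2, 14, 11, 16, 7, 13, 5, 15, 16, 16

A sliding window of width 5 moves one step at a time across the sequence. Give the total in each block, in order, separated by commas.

11 15 16 2 14 → sum 58
15 16 2 14 11 → sum 58
16 2 14 11 16 → sum 59
2 14 11 16 7 → sum 50
14 11 16 7 13 → sum 61
11 16 7 13 5 → sum 52
16 7 13 5 15 → sum 56
7 13 5 15 16 → sum 56
13 5 15 16 16 → sum 65

58, 58, 59, 50, 61, 52, 56, 56, 65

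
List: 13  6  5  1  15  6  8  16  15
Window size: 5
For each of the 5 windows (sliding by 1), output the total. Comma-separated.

13 6 5 1 15 → sum 40
6 5 1 15 6 → sum 33
5 1 15 6 8 → sum 35
1 15 6 8 16 → sum 46
15 6 8 16 15 → sum 60

40, 33, 35, 46, 60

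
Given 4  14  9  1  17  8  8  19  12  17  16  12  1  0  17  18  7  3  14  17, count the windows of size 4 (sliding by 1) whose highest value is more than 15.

(4, 14, 9, 1) → max 14
(14, 9, 1, 17) → max 17  > 15 ✓
(9, 1, 17, 8) → max 17  > 15 ✓
(1, 17, 8, 8) → max 17  > 15 ✓
(17, 8, 8, 19) → max 19  > 15 ✓
(8, 8, 19, 12) → max 19  > 15 ✓
(8, 19, 12, 17) → max 19  > 15 ✓
(19, 12, 17, 16) → max 19  > 15 ✓
(12, 17, 16, 12) → max 17  > 15 ✓
(17, 16, 12, 1) → max 17  > 15 ✓
(16, 12, 1, 0) → max 16  > 15 ✓
(12, 1, 0, 17) → max 17  > 15 ✓
(1, 0, 17, 18) → max 18  > 15 ✓
(0, 17, 18, 7) → max 18  > 15 ✓
(17, 18, 7, 3) → max 18  > 15 ✓
(18, 7, 3, 14) → max 18  > 15 ✓
(7, 3, 14, 17) → max 17  > 15 ✓
16 windows satisfy the condition.

16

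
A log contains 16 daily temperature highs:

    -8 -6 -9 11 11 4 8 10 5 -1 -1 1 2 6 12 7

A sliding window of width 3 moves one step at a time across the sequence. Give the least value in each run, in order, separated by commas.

Sliding a size-3 window across the 16 values:
(-8, -6, -9) → min -9
(-6, -9, 11) → min -9
(-9, 11, 11) → min -9
(11, 11, 4) → min 4
(11, 4, 8) → min 4
(4, 8, 10) → min 4
(8, 10, 5) → min 5
(10, 5, -1) → min -1
(5, -1, -1) → min -1
(-1, -1, 1) → min -1
(-1, 1, 2) → min -1
(1, 2, 6) → min 1
(2, 6, 12) → min 2
(6, 12, 7) → min 6

-9, -9, -9, 4, 4, 4, 5, -1, -1, -1, -1, 1, 2, 6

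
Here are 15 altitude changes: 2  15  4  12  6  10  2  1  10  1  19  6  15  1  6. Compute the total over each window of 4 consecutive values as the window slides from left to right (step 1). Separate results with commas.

2 15 4 12 → sum 33
15 4 12 6 → sum 37
4 12 6 10 → sum 32
12 6 10 2 → sum 30
6 10 2 1 → sum 19
10 2 1 10 → sum 23
2 1 10 1 → sum 14
1 10 1 19 → sum 31
10 1 19 6 → sum 36
1 19 6 15 → sum 41
19 6 15 1 → sum 41
6 15 1 6 → sum 28

33, 37, 32, 30, 19, 23, 14, 31, 36, 41, 41, 28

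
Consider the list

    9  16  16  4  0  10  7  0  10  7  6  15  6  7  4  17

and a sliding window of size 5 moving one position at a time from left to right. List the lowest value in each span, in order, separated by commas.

0, 0, 0, 0, 0, 0, 0, 0, 6, 6, 4, 4

(9, 16, 16, 4, 0) → min 0
(16, 16, 4, 0, 10) → min 0
(16, 4, 0, 10, 7) → min 0
(4, 0, 10, 7, 0) → min 0
(0, 10, 7, 0, 10) → min 0
(10, 7, 0, 10, 7) → min 0
(7, 0, 10, 7, 6) → min 0
(0, 10, 7, 6, 15) → min 0
(10, 7, 6, 15, 6) → min 6
(7, 6, 15, 6, 7) → min 6
(6, 15, 6, 7, 4) → min 4
(15, 6, 7, 4, 17) → min 4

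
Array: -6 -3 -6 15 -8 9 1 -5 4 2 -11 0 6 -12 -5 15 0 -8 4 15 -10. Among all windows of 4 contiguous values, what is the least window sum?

(-6, -3, -6, 15) → sum 0
(-3, -6, 15, -8) → sum -2
(-6, 15, -8, 9) → sum 10
(15, -8, 9, 1) → sum 17
(-8, 9, 1, -5) → sum -3
(9, 1, -5, 4) → sum 9
(1, -5, 4, 2) → sum 2
(-5, 4, 2, -11) → sum -10
(4, 2, -11, 0) → sum -5
(2, -11, 0, 6) → sum -3
(-11, 0, 6, -12) → sum -17
(0, 6, -12, -5) → sum -11
(6, -12, -5, 15) → sum 4
(-12, -5, 15, 0) → sum -2
(-5, 15, 0, -8) → sum 2
(15, 0, -8, 4) → sum 11
(0, -8, 4, 15) → sum 11
(-8, 4, 15, -10) → sum 1
Least of these is -17.

-17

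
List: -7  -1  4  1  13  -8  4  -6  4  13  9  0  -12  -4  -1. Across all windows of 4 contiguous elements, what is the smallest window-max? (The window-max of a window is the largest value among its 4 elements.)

Window maxs for each of the 12 positions:
(-7, -1, 4, 1) → max 4
(-1, 4, 1, 13) → max 13
(4, 1, 13, -8) → max 13
(1, 13, -8, 4) → max 13
(13, -8, 4, -6) → max 13
(-8, 4, -6, 4) → max 4
(4, -6, 4, 13) → max 13
(-6, 4, 13, 9) → max 13
(4, 13, 9, 0) → max 13
(13, 9, 0, -12) → max 13
(9, 0, -12, -4) → max 9
(0, -12, -4, -1) → max 0
Smallest of these is 0.

0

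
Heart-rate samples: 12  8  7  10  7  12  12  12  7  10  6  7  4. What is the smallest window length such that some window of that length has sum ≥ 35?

3

add 12: running sum 12 < 35
add 8: running sum 20 < 35
add 7: running sum 27 < 35
end 3: [12, 8, 7, 10] sum 37, len 4
end 4: [12, 8, 7, 10, 7] sum 44, len 5
end 5: [7, 10, 7, 12] sum 36, len 4
end 6: [10, 7, 12, 12] sum 41, len 4
end 7: [12, 12, 12] sum 36, len 3
end 8: [12, 12, 12, 7] sum 43, len 4
end 9: [12, 12, 7, 10] sum 41, len 4
end 10: [12, 7, 10, 6] sum 35, len 4
end 11: [12, 7, 10, 6, 7] sum 42, len 5
end 12: [12, 7, 10, 6, 7, 4] sum 46, len 6
Shortest qualifying length: 3.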